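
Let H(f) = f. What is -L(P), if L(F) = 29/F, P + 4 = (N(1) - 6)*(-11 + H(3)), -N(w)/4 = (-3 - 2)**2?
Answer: -29/844 ≈ -0.034360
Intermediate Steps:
N(w) = -100 (N(w) = -4*(-3 - 2)**2 = -4*(-5)**2 = -4*25 = -100)
P = 844 (P = -4 + (-100 - 6)*(-11 + 3) = -4 - 106*(-8) = -4 + 848 = 844)
-L(P) = -29/844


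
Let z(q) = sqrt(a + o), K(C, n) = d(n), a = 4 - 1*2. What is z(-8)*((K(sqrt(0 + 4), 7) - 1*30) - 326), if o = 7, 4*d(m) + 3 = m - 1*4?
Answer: -1068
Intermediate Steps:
d(m) = -7/4 + m/4 (d(m) = -3/4 + (m - 1*4)/4 = -3/4 + (m - 4)/4 = -3/4 + (-4 + m)/4 = -3/4 + (-1 + m/4) = -7/4 + m/4)
a = 2 (a = 4 - 2 = 2)
K(C, n) = -7/4 + n/4
z(q) = 3 (z(q) = sqrt(2 + 7) = sqrt(9) = 3)
z(-8)*((K(sqrt(0 + 4), 7) - 1*30) - 326) = 3*(((-7/4 + (1/4)*7) - 1*30) - 326) = 3*(((-7/4 + 7/4) - 30) - 326) = 3*((0 - 30) - 326) = 3*(-30 - 326) = 3*(-356) = -1068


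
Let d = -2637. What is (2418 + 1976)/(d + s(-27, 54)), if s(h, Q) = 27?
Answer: -2197/1305 ≈ -1.6835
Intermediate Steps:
(2418 + 1976)/(d + s(-27, 54)) = (2418 + 1976)/(-2637 + 27) = 4394/(-2610) = 4394*(-1/2610) = -2197/1305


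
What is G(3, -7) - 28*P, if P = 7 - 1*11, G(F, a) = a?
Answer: 105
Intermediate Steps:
P = -4 (P = 7 - 11 = -4)
G(3, -7) - 28*P = -7 - 28*(-4) = -7 + 112 = 105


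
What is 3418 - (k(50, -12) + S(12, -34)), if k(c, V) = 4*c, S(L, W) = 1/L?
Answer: 38615/12 ≈ 3217.9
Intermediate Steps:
3418 - (k(50, -12) + S(12, -34)) = 3418 - (4*50 + 1/12) = 3418 - (200 + 1/12) = 3418 - 1*2401/12 = 3418 - 2401/12 = 38615/12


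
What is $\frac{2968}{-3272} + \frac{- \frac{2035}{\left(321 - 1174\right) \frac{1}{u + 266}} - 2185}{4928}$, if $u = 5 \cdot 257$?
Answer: $- \frac{2301128}{3837647} \approx -0.59962$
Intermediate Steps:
$u = 1285$
$\frac{2968}{-3272} + \frac{- \frac{2035}{\left(321 - 1174\right) \frac{1}{u + 266}} - 2185}{4928} = \frac{2968}{-3272} + \frac{- \frac{2035}{\left(321 - 1174\right) \frac{1}{1285 + 266}} - 2185}{4928} = 2968 \left(- \frac{1}{3272}\right) + \left(- \frac{2035}{\left(-853\right) \frac{1}{1551}} - 2185\right) \frac{1}{4928} = - \frac{371}{409} + \left(- \frac{2035}{\left(-853\right) \frac{1}{1551}} - 2185\right) \frac{1}{4928} = - \frac{371}{409} + \left(- \frac{2035}{- \frac{853}{1551}} - 2185\right) \frac{1}{4928} = - \frac{371}{409} + \left(\left(-2035\right) \left(- \frac{1551}{853}\right) - 2185\right) \frac{1}{4928} = - \frac{371}{409} + \left(\frac{3156285}{853} - 2185\right) \frac{1}{4928} = - \frac{371}{409} + \frac{1292480}{853} \cdot \frac{1}{4928} = - \frac{371}{409} + \frac{2885}{9383} = - \frac{2301128}{3837647}$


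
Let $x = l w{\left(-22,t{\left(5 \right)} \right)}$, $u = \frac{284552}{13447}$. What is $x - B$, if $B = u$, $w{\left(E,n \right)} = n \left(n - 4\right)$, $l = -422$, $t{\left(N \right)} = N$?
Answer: $- \frac{28657722}{13447} \approx -2131.2$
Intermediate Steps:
$w{\left(E,n \right)} = n \left(-4 + n\right)$
$u = \frac{284552}{13447}$ ($u = 284552 \cdot \frac{1}{13447} = \frac{284552}{13447} \approx 21.161$)
$B = \frac{284552}{13447} \approx 21.161$
$x = -2110$ ($x = - 422 \cdot 5 \left(-4 + 5\right) = - 422 \cdot 5 \cdot 1 = \left(-422\right) 5 = -2110$)
$x - B = -2110 - \frac{284552}{13447} = - \frac{28657722}{13447}$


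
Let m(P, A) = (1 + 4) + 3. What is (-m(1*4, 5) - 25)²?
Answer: 1089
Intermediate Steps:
m(P, A) = 8 (m(P, A) = 5 + 3 = 8)
(-m(1*4, 5) - 25)² = (-1*8 - 25)² = (-8 - 25)² = (-33)² = 1089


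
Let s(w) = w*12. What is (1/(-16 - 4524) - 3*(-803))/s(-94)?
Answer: -10936859/5121120 ≈ -2.1356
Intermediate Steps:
s(w) = 12*w
(1/(-16 - 4524) - 3*(-803))/s(-94) = (1/(-16 - 4524) - 3*(-803))/((12*(-94))) = (1/(-4540) - 1*(-2409))/(-1128) = (-1/4540 + 2409)*(-1/1128) = (10936859/4540)*(-1/1128) = -10936859/5121120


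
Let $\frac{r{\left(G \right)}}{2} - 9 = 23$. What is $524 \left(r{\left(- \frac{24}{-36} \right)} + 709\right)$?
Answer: $405052$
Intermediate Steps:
$r{\left(G \right)} = 64$ ($r{\left(G \right)} = 18 + 2 \cdot 23 = 18 + 46 = 64$)
$524 \left(r{\left(- \frac{24}{-36} \right)} + 709\right) = 524 \left(64 + 709\right) = 524 \cdot 773 = 405052$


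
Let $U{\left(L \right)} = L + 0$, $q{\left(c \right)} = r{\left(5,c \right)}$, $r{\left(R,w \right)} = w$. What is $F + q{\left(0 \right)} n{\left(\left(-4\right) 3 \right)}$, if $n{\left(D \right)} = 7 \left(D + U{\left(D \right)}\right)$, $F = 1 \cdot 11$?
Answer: $11$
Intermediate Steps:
$q{\left(c \right)} = c$
$F = 11$
$U{\left(L \right)} = L$
$n{\left(D \right)} = 14 D$ ($n{\left(D \right)} = 7 \left(D + D\right) = 7 \cdot 2 D = 14 D$)
$F + q{\left(0 \right)} n{\left(\left(-4\right) 3 \right)} = 11 + 0 \cdot 14 \left(\left(-4\right) 3\right) = 11 + 0 \cdot 14 \left(-12\right) = 11 + 0 \left(-168\right) = 11 + 0 = 11$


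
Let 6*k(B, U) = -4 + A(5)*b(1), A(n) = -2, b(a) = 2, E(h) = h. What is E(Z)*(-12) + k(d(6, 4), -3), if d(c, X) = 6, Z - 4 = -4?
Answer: -4/3 ≈ -1.3333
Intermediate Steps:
Z = 0 (Z = 4 - 4 = 0)
k(B, U) = -4/3 (k(B, U) = (-4 - 2*2)/6 = (-4 - 4)/6 = (⅙)*(-8) = -4/3)
E(Z)*(-12) + k(d(6, 4), -3) = 0*(-12) - 4/3 = 0 - 4/3 = -4/3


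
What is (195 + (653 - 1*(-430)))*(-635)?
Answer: -811530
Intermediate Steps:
(195 + (653 - 1*(-430)))*(-635) = (195 + (653 + 430))*(-635) = (195 + 1083)*(-635) = 1278*(-635) = -811530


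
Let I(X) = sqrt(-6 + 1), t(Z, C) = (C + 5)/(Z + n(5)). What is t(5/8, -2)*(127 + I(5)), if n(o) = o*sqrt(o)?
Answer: -3048/1595 + 192*I/319 + 24384*sqrt(5)/1595 - 24*I*sqrt(5)/1595 ≈ 32.274 + 0.56823*I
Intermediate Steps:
n(o) = o**(3/2)
t(Z, C) = (5 + C)/(Z + 5*sqrt(5)) (t(Z, C) = (C + 5)/(Z + 5**(3/2)) = (5 + C)/(Z + 5*sqrt(5)))
I(X) = I*sqrt(5) (I(X) = sqrt(-5) = I*sqrt(5))
t(5/8, -2)*(127 + I(5)) = ((5 - 2)/(5/8 + 5*sqrt(5)))*(127 + I*sqrt(5)) = (3/(5*(1/8) + 5*sqrt(5)))*(127 + I*sqrt(5)) = (3/(5/8 + 5*sqrt(5)))*(127 + I*sqrt(5)) = 3*(127 + I*sqrt(5))/(5/8 + 5*sqrt(5))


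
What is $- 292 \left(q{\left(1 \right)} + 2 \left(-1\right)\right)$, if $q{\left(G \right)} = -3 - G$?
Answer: $1752$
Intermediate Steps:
$- 292 \left(q{\left(1 \right)} + 2 \left(-1\right)\right) = - 292 \left(\left(-3 - 1\right) + 2 \left(-1\right)\right) = - 292 \left(\left(-3 - 1\right) - 2\right) = - 292 \left(-4 - 2\right) = \left(-292\right) \left(-6\right) = 1752$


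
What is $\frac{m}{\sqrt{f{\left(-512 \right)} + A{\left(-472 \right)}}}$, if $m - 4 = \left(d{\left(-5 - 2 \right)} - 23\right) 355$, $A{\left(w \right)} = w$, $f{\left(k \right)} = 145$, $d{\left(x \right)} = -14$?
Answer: $\frac{4377 i \sqrt{327}}{109} \approx 726.15 i$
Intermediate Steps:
$m = -13131$ ($m = 4 + \left(-14 - 23\right) 355 = 4 - 13135 = -13131$)
$\frac{m}{\sqrt{f{\left(-512 \right)} + A{\left(-472 \right)}}} = - \frac{13131}{\sqrt{145 - 472}} = - \frac{13131}{\sqrt{-327}} = - \frac{13131}{i \sqrt{327}} = - 13131 \left(- \frac{i \sqrt{327}}{327}\right) = \frac{4377 i \sqrt{327}}{109}$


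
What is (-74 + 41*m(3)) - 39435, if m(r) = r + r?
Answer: -39263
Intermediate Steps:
m(r) = 2*r
(-74 + 41*m(3)) - 39435 = (-74 + 41*(2*3)) - 39435 = (-74 + 41*6) - 39435 = (-74 + 246) - 39435 = 172 - 39435 = -39263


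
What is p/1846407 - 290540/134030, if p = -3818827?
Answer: -104829247259/24747393021 ≈ -4.2360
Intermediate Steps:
p/1846407 - 290540/134030 = -3818827/1846407 - 290540/134030 = -3818827*1/1846407 - 290540*1/134030 = -3818827/1846407 - 29054/13403 = -104829247259/24747393021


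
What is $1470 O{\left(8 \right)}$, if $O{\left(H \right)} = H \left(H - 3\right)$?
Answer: $58800$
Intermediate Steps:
$O{\left(H \right)} = H \left(-3 + H\right)$
$1470 O{\left(8 \right)} = 1470 \cdot 8 \left(-3 + 8\right) = 1470 \cdot 8 \cdot 5 = 1470 \cdot 40 = 58800$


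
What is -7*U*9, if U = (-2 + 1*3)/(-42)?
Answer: 3/2 ≈ 1.5000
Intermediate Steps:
U = -1/42 (U = (-2 + 3)*(-1/42) = 1*(-1/42) = -1/42 ≈ -0.023810)
-7*U*9 = -7*(-1/42)*9 = (⅙)*9 = 3/2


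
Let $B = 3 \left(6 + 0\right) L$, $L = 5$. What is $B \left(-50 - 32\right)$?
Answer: $-7380$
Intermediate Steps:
$B = 90$ ($B = 3 \left(6 + 0\right) 5 = 3 \cdot 6 \cdot 5 = 18 \cdot 5 = 90$)
$B \left(-50 - 32\right) = 90 \left(-50 - 32\right) = 90 \left(-82\right) = -7380$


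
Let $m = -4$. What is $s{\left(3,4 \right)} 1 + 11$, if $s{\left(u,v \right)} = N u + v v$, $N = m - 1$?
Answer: $12$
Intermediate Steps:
$N = -5$ ($N = -4 - 1 = -5$)
$s{\left(u,v \right)} = v^{2} - 5 u$ ($s{\left(u,v \right)} = - 5 u + v v = - 5 u + v^{2} = v^{2} - 5 u$)
$s{\left(3,4 \right)} 1 + 11 = \left(4^{2} - 15\right) 1 + 11 = \left(16 - 15\right) 1 + 11 = 1 \cdot 1 + 11 = 1 + 11 = 12$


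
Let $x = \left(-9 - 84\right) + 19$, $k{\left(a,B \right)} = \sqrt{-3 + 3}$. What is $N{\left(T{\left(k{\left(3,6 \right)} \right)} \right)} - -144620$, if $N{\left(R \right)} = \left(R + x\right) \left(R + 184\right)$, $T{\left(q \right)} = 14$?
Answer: $132740$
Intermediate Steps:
$k{\left(a,B \right)} = 0$ ($k{\left(a,B \right)} = \sqrt{0} = 0$)
$x = -74$ ($x = -93 + 19 = -74$)
$N{\left(R \right)} = \left(-74 + R\right) \left(184 + R\right)$ ($N{\left(R \right)} = \left(R - 74\right) \left(R + 184\right) = \left(-74 + R\right) \left(184 + R\right)$)
$N{\left(T{\left(k{\left(3,6 \right)} \right)} \right)} - -144620 = \left(-13616 + 14^{2} + 110 \cdot 14\right) - -144620 = \left(-13616 + 196 + 1540\right) + 144620 = -11880 + 144620 = 132740$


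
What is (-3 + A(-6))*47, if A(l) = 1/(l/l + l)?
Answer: -752/5 ≈ -150.40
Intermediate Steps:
A(l) = 1/(1 + l)
(-3 + A(-6))*47 = (-3 + 1/(1 - 6))*47 = (-3 + 1/(-5))*47 = (-3 - ⅕)*47 = -16/5*47 = -752/5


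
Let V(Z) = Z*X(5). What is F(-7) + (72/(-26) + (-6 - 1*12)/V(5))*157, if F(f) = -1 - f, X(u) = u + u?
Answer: -157719/325 ≈ -485.29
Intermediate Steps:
X(u) = 2*u
V(Z) = 10*Z (V(Z) = Z*(2*5) = Z*10 = 10*Z)
F(-7) + (72/(-26) + (-6 - 1*12)/V(5))*157 = (-1 - 1*(-7)) + (72/(-26) + (-6 - 1*12)/((10*5)))*157 = (-1 + 7) + (72*(-1/26) + (-6 - 12)/50)*157 = 6 + (-36/13 - 18*1/50)*157 = 6 + (-36/13 - 9/25)*157 = 6 - 1017/325*157 = 6 - 159669/325 = -157719/325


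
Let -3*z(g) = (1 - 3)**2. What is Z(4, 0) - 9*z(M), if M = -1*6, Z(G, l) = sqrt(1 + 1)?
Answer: 12 + sqrt(2) ≈ 13.414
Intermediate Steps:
Z(G, l) = sqrt(2)
M = -6
z(g) = -4/3 (z(g) = -(1 - 3)**2/3 = -1/3*(-2)**2 = -1/3*4 = -4/3)
Z(4, 0) - 9*z(M) = sqrt(2) - 9*(-4/3) = sqrt(2) + 12 = 12 + sqrt(2)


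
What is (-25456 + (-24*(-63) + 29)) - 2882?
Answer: -26797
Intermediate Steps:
(-25456 + (-24*(-63) + 29)) - 2882 = (-25456 + (1512 + 29)) - 2882 = (-25456 + 1541) - 2882 = -23915 - 2882 = -26797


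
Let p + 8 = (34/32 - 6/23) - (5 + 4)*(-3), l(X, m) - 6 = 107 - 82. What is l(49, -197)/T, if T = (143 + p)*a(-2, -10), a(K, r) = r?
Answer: -5704/299555 ≈ -0.019042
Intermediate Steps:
l(X, m) = 31 (l(X, m) = 6 + (107 - 82) = 6 + 25 = 31)
p = 7287/368 (p = -8 + ((34/32 - 6/23) - (5 + 4)*(-3)) = -8 + ((34*(1/32) - 6*1/23) - 9*(-3)) = -8 + ((17/16 - 6/23) - 1*(-27)) = -8 + (295/368 + 27) = -8 + 10231/368 = 7287/368 ≈ 19.802)
T = -299555/184 (T = (143 + 7287/368)*(-10) = (59911/368)*(-10) = -299555/184 ≈ -1628.0)
l(49, -197)/T = 31/(-299555/184) = 31*(-184/299555) = -5704/299555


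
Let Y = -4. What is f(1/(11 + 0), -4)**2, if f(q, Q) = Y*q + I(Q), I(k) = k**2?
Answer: 29584/121 ≈ 244.50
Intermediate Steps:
f(q, Q) = Q**2 - 4*q (f(q, Q) = -4*q + Q**2 = Q**2 - 4*q)
f(1/(11 + 0), -4)**2 = ((-4)**2 - 4/(11 + 0))**2 = (16 - 4/11)**2 = (172/11)**2 = 29584/121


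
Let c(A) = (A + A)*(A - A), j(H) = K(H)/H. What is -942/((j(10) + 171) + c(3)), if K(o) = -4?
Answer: -4710/853 ≈ -5.5217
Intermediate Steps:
j(H) = -4/H
c(A) = 0 (c(A) = (2*A)*0 = 0)
-942/((j(10) + 171) + c(3)) = -942/((-4/10 + 171) + 0) = -942/((-4*⅒ + 171) + 0) = -942/((-⅖ + 171) + 0) = -942/(853/5 + 0) = -942/853/5 = -942*5/853 = -4710/853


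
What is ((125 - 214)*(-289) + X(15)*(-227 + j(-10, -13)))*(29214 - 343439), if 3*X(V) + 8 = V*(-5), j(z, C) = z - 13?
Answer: -30766712425/3 ≈ -1.0256e+10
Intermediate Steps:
j(z, C) = -13 + z
X(V) = -8/3 - 5*V/3 (X(V) = -8/3 + (V*(-5))/3 = -8/3 + (-5*V)/3 = -8/3 - 5*V/3)
((125 - 214)*(-289) + X(15)*(-227 + j(-10, -13)))*(29214 - 343439) = ((125 - 214)*(-289) + (-8/3 - 5/3*15)*(-227 + (-13 - 10)))*(29214 - 343439) = (-89*(-289) + (-8/3 - 25)*(-227 - 23))*(-314225) = (25721 - 83/3*(-250))*(-314225) = (25721 + 20750/3)*(-314225) = (97913/3)*(-314225) = -30766712425/3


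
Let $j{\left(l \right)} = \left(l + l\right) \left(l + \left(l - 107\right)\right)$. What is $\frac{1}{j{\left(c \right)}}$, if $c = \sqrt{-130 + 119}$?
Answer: $- \frac{1}{11493} + \frac{107 i \sqrt{11}}{252846} \approx -8.701 \cdot 10^{-5} + 0.0014035 i$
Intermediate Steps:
$c = i \sqrt{11}$ ($c = \sqrt{-11} = i \sqrt{11} \approx 3.3166 i$)
$j{\left(l \right)} = 2 l \left(-107 + 2 l\right)$ ($j{\left(l \right)} = 2 l \left(l + \left(-107 + l\right)\right) = 2 l \left(-107 + 2 l\right)$)
$\frac{1}{j{\left(c \right)}} = \frac{1}{2 i \sqrt{11} \left(-107 + 2 i \sqrt{11}\right)} = - \frac{i \sqrt{11}}{22 \left(-107 + 2 i \sqrt{11}\right)}$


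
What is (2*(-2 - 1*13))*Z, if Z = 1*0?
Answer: 0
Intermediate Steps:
Z = 0
(2*(-2 - 1*13))*Z = (2*(-2 - 1*13))*0 = (2*(-2 - 13))*0 = (2*(-15))*0 = -30*0 = 0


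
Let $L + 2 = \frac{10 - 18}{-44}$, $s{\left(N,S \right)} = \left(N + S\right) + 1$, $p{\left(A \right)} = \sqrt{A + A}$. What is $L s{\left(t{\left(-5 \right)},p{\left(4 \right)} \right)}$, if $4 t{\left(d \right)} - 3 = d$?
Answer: $- \frac{10}{11} - \frac{40 \sqrt{2}}{11} \approx -6.0517$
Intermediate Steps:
$p{\left(A \right)} = \sqrt{2} \sqrt{A}$ ($p{\left(A \right)} = \sqrt{2 A} = \sqrt{2} \sqrt{A}$)
$t{\left(d \right)} = \frac{3}{4} + \frac{d}{4}$
$s{\left(N,S \right)} = 1 + N + S$
$L = - \frac{20}{11}$ ($L = -2 + \frac{10 - 18}{-44} = -2 + \left(10 - 18\right) \left(- \frac{1}{44}\right) = -2 - - \frac{2}{11} = -2 + \frac{2}{11} = - \frac{20}{11} \approx -1.8182$)
$L s{\left(t{\left(-5 \right)},p{\left(4 \right)} \right)} = - \frac{20 \left(1 + \left(\frac{3}{4} + \frac{1}{4} \left(-5\right)\right) + \sqrt{2} \sqrt{4}\right)}{11} = - \frac{20 \left(1 + \left(\frac{3}{4} - \frac{5}{4}\right) + \sqrt{2} \cdot 2\right)}{11} = - \frac{20 \left(1 - \frac{1}{2} + 2 \sqrt{2}\right)}{11} = - \frac{20 \left(\frac{1}{2} + 2 \sqrt{2}\right)}{11} = - \frac{10}{11} - \frac{40 \sqrt{2}}{11}$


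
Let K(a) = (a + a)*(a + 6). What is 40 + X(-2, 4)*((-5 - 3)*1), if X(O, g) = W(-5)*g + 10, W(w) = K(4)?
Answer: -2600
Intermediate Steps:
K(a) = 2*a*(6 + a) (K(a) = (2*a)*(6 + a) = 2*a*(6 + a))
W(w) = 80 (W(w) = 2*4*(6 + 4) = 2*4*10 = 80)
X(O, g) = 10 + 80*g (X(O, g) = 80*g + 10 = 10 + 80*g)
40 + X(-2, 4)*((-5 - 3)*1) = 40 + (10 + 80*4)*((-5 - 3)*1) = 40 + (10 + 320)*(-8*1) = 40 + 330*(-8) = 40 - 2640 = -2600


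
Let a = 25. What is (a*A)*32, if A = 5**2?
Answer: 20000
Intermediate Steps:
A = 25
(a*A)*32 = (25*25)*32 = 625*32 = 20000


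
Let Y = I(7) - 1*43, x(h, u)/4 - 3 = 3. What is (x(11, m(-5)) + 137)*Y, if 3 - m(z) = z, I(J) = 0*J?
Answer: -6923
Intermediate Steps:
I(J) = 0
m(z) = 3 - z
x(h, u) = 24 (x(h, u) = 12 + 4*3 = 12 + 12 = 24)
Y = -43 (Y = 0 - 1*43 = 0 - 43 = -43)
(x(11, m(-5)) + 137)*Y = (24 + 137)*(-43) = 161*(-43) = -6923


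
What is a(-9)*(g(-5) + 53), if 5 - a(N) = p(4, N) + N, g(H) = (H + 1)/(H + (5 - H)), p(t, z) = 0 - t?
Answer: 4698/5 ≈ 939.60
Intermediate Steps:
p(t, z) = -t
g(H) = ⅕ + H/5 (g(H) = (1 + H)/5 = (1 + H)*(⅕) = ⅕ + H/5)
a(N) = 9 - N (a(N) = 5 - (-1*4 + N) = 5 - (-4 + N) = 5 + (4 - N) = 9 - N)
a(-9)*(g(-5) + 53) = (9 - 1*(-9))*((⅕ + (⅕)*(-5)) + 53) = (9 + 9)*((⅕ - 1) + 53) = 18*(-⅘ + 53) = 18*(261/5) = 4698/5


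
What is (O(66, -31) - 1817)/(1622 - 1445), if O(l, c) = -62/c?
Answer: -605/59 ≈ -10.254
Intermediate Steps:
(O(66, -31) - 1817)/(1622 - 1445) = (-62/(-31) - 1817)/(1622 - 1445) = (-62*(-1/31) - 1817)/177 = (2 - 1817)*(1/177) = -1815*1/177 = -605/59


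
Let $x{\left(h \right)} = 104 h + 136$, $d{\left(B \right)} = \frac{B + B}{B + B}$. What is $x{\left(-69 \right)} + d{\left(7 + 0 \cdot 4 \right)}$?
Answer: $-7039$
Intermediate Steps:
$d{\left(B \right)} = 1$ ($d{\left(B \right)} = \frac{2 B}{2 B} = 2 B \frac{1}{2 B} = 1$)
$x{\left(h \right)} = 136 + 104 h$
$x{\left(-69 \right)} + d{\left(7 + 0 \cdot 4 \right)} = \left(136 + 104 \left(-69\right)\right) + 1 = \left(136 - 7176\right) + 1 = -7040 + 1 = -7039$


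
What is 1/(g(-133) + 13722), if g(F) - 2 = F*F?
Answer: 1/31413 ≈ 3.1834e-5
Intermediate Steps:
g(F) = 2 + F**2 (g(F) = 2 + F*F = 2 + F**2)
1/(g(-133) + 13722) = 1/((2 + (-133)**2) + 13722) = 1/((2 + 17689) + 13722) = 1/(17691 + 13722) = 1/31413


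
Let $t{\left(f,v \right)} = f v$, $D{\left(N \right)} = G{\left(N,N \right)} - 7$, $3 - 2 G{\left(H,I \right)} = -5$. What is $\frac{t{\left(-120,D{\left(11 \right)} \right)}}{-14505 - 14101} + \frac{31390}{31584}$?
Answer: $\frac{221643025}{225872976} \approx 0.98127$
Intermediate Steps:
$G{\left(H,I \right)} = 4$ ($G{\left(H,I \right)} = \frac{3}{2} - - \frac{5}{2} = \frac{3}{2} + \frac{5}{2} = 4$)
$D{\left(N \right)} = -3$ ($D{\left(N \right)} = 4 - 7 = -3$)
$\frac{t{\left(-120,D{\left(11 \right)} \right)}}{-14505 - 14101} + \frac{31390}{31584} = \frac{\left(-120\right) \left(-3\right)}{-14505 - 14101} + \frac{31390}{31584} = \frac{360}{-28606} + 31390 \cdot \frac{1}{31584} = 360 \left(- \frac{1}{28606}\right) + \frac{15695}{15792} = - \frac{180}{14303} + \frac{15695}{15792} = \frac{221643025}{225872976}$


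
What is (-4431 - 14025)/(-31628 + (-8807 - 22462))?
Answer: 18456/62897 ≈ 0.29343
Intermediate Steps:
(-4431 - 14025)/(-31628 + (-8807 - 22462)) = -18456/(-31628 - 31269) = -18456/(-62897) = -18456*(-1/62897) = 18456/62897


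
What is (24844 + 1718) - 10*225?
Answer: 24312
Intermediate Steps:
(24844 + 1718) - 10*225 = 26562 - 2250 = 24312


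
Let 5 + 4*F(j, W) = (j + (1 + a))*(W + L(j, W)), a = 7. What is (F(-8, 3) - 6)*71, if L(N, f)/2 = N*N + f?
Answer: -2059/4 ≈ -514.75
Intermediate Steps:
L(N, f) = 2*f + 2*N² (L(N, f) = 2*(N*N + f) = 2*(N² + f) = 2*(f + N²) = 2*f + 2*N²)
F(j, W) = -5/4 + (8 + j)*(2*j² + 3*W)/4 (F(j, W) = -5/4 + ((j + (1 + 7))*(W + (2*W + 2*j²)))/4 = -5/4 + ((j + 8)*(2*j² + 3*W))/4 = -5/4 + ((8 + j)*(2*j² + 3*W))/4 = -5/4 + (8 + j)*(2*j² + 3*W)/4)
(F(-8, 3) - 6)*71 = ((-5/4 + (½)*(-8)³ + 4*(-8)² + 6*3 + (¾)*3*(-8)) - 6)*71 = ((-5/4 + (½)*(-512) + 4*64 + 18 - 18) - 6)*71 = ((-5/4 - 256 + 256 + 18 - 18) - 6)*71 = (-5/4 - 6)*71 = -29/4*71 = -2059/4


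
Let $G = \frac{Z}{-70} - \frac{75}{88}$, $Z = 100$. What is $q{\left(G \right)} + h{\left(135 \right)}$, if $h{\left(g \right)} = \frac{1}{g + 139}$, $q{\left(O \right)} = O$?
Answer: $- \frac{192177}{84392} \approx -2.2772$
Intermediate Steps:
$G = - \frac{1405}{616}$ ($G = \frac{100}{-70} - \frac{75}{88} = 100 \left(- \frac{1}{70}\right) - \frac{75}{88} = - \frac{10}{7} - \frac{75}{88} = - \frac{1405}{616} \approx -2.2808$)
$h{\left(g \right)} = \frac{1}{139 + g}$
$q{\left(G \right)} + h{\left(135 \right)} = - \frac{1405}{616} + \frac{1}{139 + 135} = - \frac{1405}{616} + \frac{1}{274} = - \frac{192177}{84392}$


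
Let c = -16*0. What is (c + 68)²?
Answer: 4624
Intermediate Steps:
c = 0
(c + 68)² = (0 + 68)² = 68² = 4624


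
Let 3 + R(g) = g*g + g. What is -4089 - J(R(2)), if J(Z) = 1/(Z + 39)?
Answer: -171739/42 ≈ -4089.0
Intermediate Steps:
R(g) = -3 + g + g² (R(g) = -3 + (g*g + g) = -3 + (g² + g) = -3 + (g + g²) = -3 + g + g²)
J(Z) = 1/(39 + Z)
-4089 - J(R(2)) = -4089 - 1/(39 + (-3 + 2 + 2²)) = -4089 - 1/(39 + (-3 + 2 + 4)) = -4089 - 1/(39 + 3) = -4089 - 1/42 = -171739/42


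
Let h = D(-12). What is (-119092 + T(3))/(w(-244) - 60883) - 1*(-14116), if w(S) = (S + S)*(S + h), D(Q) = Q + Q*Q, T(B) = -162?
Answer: 88019586/6227 ≈ 14135.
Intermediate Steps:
D(Q) = Q + Q**2
h = 132 (h = -12*(1 - 12) = -12*(-11) = 132)
w(S) = 2*S*(132 + S) (w(S) = (S + S)*(S + 132) = (2*S)*(132 + S) = 2*S*(132 + S))
(-119092 + T(3))/(w(-244) - 60883) - 1*(-14116) = (-119092 - 162)/(2*(-244)*(132 - 244) - 60883) - 1*(-14116) = -119254/(2*(-244)*(-112) - 60883) + 14116 = -119254/(54656 - 60883) + 14116 = -119254/(-6227) + 14116 = -119254*(-1/6227) + 14116 = 119254/6227 + 14116 = 88019586/6227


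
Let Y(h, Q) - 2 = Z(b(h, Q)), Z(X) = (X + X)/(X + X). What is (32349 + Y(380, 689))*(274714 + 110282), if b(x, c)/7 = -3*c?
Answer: 12455390592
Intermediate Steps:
b(x, c) = -21*c (b(x, c) = 7*(-3*c) = -21*c)
Z(X) = 1 (Z(X) = (2*X)/((2*X)) = (2*X)*(1/(2*X)) = 1)
Y(h, Q) = 3 (Y(h, Q) = 2 + 1 = 3)
(32349 + Y(380, 689))*(274714 + 110282) = (32349 + 3)*(274714 + 110282) = 32352*384996 = 12455390592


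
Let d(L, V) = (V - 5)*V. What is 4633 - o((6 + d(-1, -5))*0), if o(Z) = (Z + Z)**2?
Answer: 4633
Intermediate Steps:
d(L, V) = V*(-5 + V) (d(L, V) = (-5 + V)*V = V*(-5 + V))
o(Z) = 4*Z**2 (o(Z) = (2*Z)**2 = 4*Z**2)
4633 - o((6 + d(-1, -5))*0) = 4633 - 4*((6 - 5*(-5 - 5))*0)**2 = 4633 - 4*((6 - 5*(-10))*0)**2 = 4633 - 4*((6 + 50)*0)**2 = 4633 - 4*(56*0)**2 = 4633 - 4*0**2 = 4633 - 4*0 = 4633 - 1*0 = 4633 + 0 = 4633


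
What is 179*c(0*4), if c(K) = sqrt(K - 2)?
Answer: 179*I*sqrt(2) ≈ 253.14*I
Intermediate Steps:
c(K) = sqrt(-2 + K)
179*c(0*4) = 179*sqrt(-2 + 0*4) = 179*sqrt(-2 + 0) = 179*sqrt(-2) = 179*(I*sqrt(2)) = 179*I*sqrt(2)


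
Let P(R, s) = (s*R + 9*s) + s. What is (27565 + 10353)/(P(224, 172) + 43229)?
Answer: 37918/83477 ≈ 0.45423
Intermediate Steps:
P(R, s) = 10*s + R*s (P(R, s) = (R*s + 9*s) + s = (9*s + R*s) + s = 10*s + R*s)
(27565 + 10353)/(P(224, 172) + 43229) = (27565 + 10353)/(172*(10 + 224) + 43229) = 37918/(172*234 + 43229) = 37918/(40248 + 43229) = 37918/83477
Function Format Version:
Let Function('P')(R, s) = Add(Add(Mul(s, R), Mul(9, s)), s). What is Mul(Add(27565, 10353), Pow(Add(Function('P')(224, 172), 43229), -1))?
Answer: Rational(37918, 83477) ≈ 0.45423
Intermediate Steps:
Function('P')(R, s) = Add(Mul(10, s), Mul(R, s)) (Function('P')(R, s) = Add(Add(Mul(R, s), Mul(9, s)), s) = Add(Add(Mul(9, s), Mul(R, s)), s) = Add(Mul(10, s), Mul(R, s)))
Mul(Add(27565, 10353), Pow(Add(Function('P')(224, 172), 43229), -1)) = Mul(Add(27565, 10353), Pow(Add(Mul(172, Add(10, 224)), 43229), -1)) = Mul(37918, Pow(Add(Mul(172, 234), 43229), -1)) = Mul(37918, Pow(Add(40248, 43229), -1)) = Mul(37918, Pow(83477, -1)) = Mul(37918, Rational(1, 83477)) = Rational(37918, 83477)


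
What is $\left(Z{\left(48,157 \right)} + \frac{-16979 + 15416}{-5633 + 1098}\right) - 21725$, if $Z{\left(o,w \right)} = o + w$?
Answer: $- \frac{97591637}{4535} \approx -21520.0$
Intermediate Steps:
$\left(Z{\left(48,157 \right)} + \frac{-16979 + 15416}{-5633 + 1098}\right) - 21725 = \left(\left(48 + 157\right) + \frac{-16979 + 15416}{-5633 + 1098}\right) - 21725 = \left(205 - \frac{1563}{-4535}\right) - 21725 = \left(205 - - \frac{1563}{4535}\right) - 21725 = \left(205 + \frac{1563}{4535}\right) - 21725 = \frac{931238}{4535} - 21725 = - \frac{97591637}{4535}$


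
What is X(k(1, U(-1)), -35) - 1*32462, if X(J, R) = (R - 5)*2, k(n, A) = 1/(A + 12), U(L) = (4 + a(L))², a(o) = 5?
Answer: -32542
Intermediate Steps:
U(L) = 81 (U(L) = (4 + 5)² = 9² = 81)
k(n, A) = 1/(12 + A)
X(J, R) = -10 + 2*R (X(J, R) = (-5 + R)*2 = -10 + 2*R)
X(k(1, U(-1)), -35) - 1*32462 = (-10 + 2*(-35)) - 1*32462 = (-10 - 70) - 32462 = -80 - 32462 = -32542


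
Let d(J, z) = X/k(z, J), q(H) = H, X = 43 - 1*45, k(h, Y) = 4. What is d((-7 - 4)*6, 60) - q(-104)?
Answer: 207/2 ≈ 103.50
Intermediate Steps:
X = -2 (X = 43 - 45 = -2)
d(J, z) = -1/2 (d(J, z) = -2/4 = -2*1/4 = -1/2)
d((-7 - 4)*6, 60) - q(-104) = -1/2 - 1*(-104) = -1/2 + 104 = 207/2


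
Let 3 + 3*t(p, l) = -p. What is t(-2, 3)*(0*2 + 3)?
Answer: -1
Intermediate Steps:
t(p, l) = -1 - p/3 (t(p, l) = -1 + (-p)/3 = -1 - p/3)
t(-2, 3)*(0*2 + 3) = (-1 - 1/3*(-2))*(0*2 + 3) = (-1 + 2/3)*(0 + 3) = -1/3*3 = -1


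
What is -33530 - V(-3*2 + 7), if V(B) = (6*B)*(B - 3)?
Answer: -33518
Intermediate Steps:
V(B) = 6*B*(-3 + B) (V(B) = (6*B)*(-3 + B) = 6*B*(-3 + B))
-33530 - V(-3*2 + 7) = -33530 - 6*(-3*2 + 7)*(-3 + (-3*2 + 7)) = -33530 - 6*(-6 + 7)*(-3 + (-6 + 7)) = -33530 - 6*(-3 + 1) = -33530 - 6*(-2) = -33530 - 1*(-12) = -33530 + 12 = -33518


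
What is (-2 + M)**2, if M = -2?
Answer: 16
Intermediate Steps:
(-2 + M)**2 = (-2 - 2)**2 = (-4)**2 = 16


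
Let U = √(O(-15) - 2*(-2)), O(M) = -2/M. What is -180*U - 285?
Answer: -285 - 12*√930 ≈ -650.95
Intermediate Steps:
U = √930/15 (U = √(-2/(-15) - 2*(-2)) = √(-2*(-1/15) + 4) = √(2/15 + 4) = √(62/15) = √930/15 ≈ 2.0331)
-180*U - 285 = -12*√930 - 285 = -285 - 12*√930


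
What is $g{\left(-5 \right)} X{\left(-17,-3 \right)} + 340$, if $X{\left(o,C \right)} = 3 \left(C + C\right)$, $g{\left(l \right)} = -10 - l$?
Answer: $430$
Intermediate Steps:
$X{\left(o,C \right)} = 6 C$ ($X{\left(o,C \right)} = 3 \cdot 2 C = 6 C$)
$g{\left(-5 \right)} X{\left(-17,-3 \right)} + 340 = \left(-10 - -5\right) 6 \left(-3\right) + 340 = \left(-10 + 5\right) \left(-18\right) + 340 = \left(-5\right) \left(-18\right) + 340 = 90 + 340 = 430$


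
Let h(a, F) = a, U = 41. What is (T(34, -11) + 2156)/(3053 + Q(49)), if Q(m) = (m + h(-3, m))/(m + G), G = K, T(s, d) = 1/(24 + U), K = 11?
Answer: 840846/1190969 ≈ 0.70602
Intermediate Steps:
T(s, d) = 1/65 (T(s, d) = 1/(24 + 41) = 1/65)
G = 11
Q(m) = (-3 + m)/(11 + m) (Q(m) = (m - 3)/(m + 11) = (-3 + m)/(11 + m))
(T(34, -11) + 2156)/(3053 + Q(49)) = (1/65 + 2156)/(3053 + (-3 + 49)/(11 + 49)) = 140141/(65*(3053 + 46/60)) = 140141/(65*(3053 + (1/60)*46)) = 140141/(65*(3053 + 23/30)) = 140141/(65*(91613/30)) = (140141/65)*(30/91613) = 840846/1190969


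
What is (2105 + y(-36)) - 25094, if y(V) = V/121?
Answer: -2781705/121 ≈ -22989.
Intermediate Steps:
y(V) = V/121 (y(V) = V*(1/121) = V/121)
(2105 + y(-36)) - 25094 = (2105 + (1/121)*(-36)) - 25094 = (2105 - 36/121) - 25094 = 254669/121 - 25094 = -2781705/121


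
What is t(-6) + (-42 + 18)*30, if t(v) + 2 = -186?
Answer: -908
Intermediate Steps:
t(v) = -188 (t(v) = -2 - 186 = -188)
t(-6) + (-42 + 18)*30 = -188 + (-42 + 18)*30 = -188 - 24*30 = -188 - 720 = -908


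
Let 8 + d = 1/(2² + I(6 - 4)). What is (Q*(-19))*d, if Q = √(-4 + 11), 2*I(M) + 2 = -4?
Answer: 133*√7 ≈ 351.88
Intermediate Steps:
I(M) = -3 (I(M) = -1 + (½)*(-4) = -1 - 2 = -3)
Q = √7 ≈ 2.6458
d = -7 (d = -8 + 1/(2² - 3) = -8 + 1/(4 - 3) = -8 + 1/1 = -8 + 1 = -7)
(Q*(-19))*d = (√7*(-19))*(-7) = -19*√7*(-7) = 133*√7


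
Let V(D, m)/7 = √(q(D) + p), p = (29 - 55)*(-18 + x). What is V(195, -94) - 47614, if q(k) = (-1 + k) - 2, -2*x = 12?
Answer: -47614 + 28*√51 ≈ -47414.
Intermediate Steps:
x = -6 (x = -½*12 = -6)
q(k) = -3 + k
p = 624 (p = (29 - 55)*(-18 - 6) = -26*(-24) = 624)
V(D, m) = 7*√(621 + D) (V(D, m) = 7*√((-3 + D) + 624) = 7*√(621 + D))
V(195, -94) - 47614 = 7*√(621 + 195) - 47614 = 7*√816 - 47614 = 7*(4*√51) - 47614 = 28*√51 - 47614 = -47614 + 28*√51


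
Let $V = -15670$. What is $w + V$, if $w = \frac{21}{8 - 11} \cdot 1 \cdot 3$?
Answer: $-15691$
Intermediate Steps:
$w = -21$ ($w = \frac{21}{-3} \cdot 3 = 21 \left(- \frac{1}{3}\right) 3 = \left(-7\right) 3 = -21$)
$w + V = -21 - 15670 = -15691$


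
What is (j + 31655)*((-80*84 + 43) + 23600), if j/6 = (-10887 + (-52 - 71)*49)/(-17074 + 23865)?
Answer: 3636204750183/6791 ≈ 5.3544e+8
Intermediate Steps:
j = -101484/6791 (j = 6*((-10887 + (-52 - 71)*49)/(-17074 + 23865)) = 6*((-10887 - 123*49)/6791) = 6*((-10887 - 6027)*(1/6791)) = 6*(-16914*1/6791) = 6*(-16914/6791) = -101484/6791 ≈ -14.944)
(j + 31655)*((-80*84 + 43) + 23600) = (-101484/6791 + 31655)*((-80*84 + 43) + 23600) = 214867621*((-6720 + 43) + 23600)/6791 = 214867621*(-6677 + 23600)/6791 = (214867621/6791)*16923 = 3636204750183/6791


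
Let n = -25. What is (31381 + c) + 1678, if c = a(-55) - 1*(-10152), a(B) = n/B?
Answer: 475326/11 ≈ 43211.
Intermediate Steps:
a(B) = -25/B
c = 111677/11 (c = -25/(-55) - 1*(-10152) = -25*(-1/55) + 10152 = 5/11 + 10152 = 111677/11 ≈ 10152.)
(31381 + c) + 1678 = (31381 + 111677/11) + 1678 = 456868/11 + 1678 = 475326/11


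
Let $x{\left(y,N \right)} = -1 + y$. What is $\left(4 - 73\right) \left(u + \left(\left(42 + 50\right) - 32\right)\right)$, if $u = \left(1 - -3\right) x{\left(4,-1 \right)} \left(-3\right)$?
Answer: $-1656$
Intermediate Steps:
$u = -36$ ($u = \left(1 - -3\right) \left(-1 + 4\right) \left(-3\right) = \left(1 + 3\right) 3 \left(-3\right) = 4 \cdot 3 \left(-3\right) = 12 \left(-3\right) = -36$)
$\left(4 - 73\right) \left(u + \left(\left(42 + 50\right) - 32\right)\right) = \left(4 - 73\right) \left(-36 + \left(\left(42 + 50\right) - 32\right)\right) = - 69 \left(-36 + \left(92 - 32\right)\right) = - 69 \left(-36 + 60\right) = \left(-69\right) 24 = -1656$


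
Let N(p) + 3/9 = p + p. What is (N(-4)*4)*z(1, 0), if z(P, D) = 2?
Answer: -200/3 ≈ -66.667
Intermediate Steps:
N(p) = -⅓ + 2*p (N(p) = -⅓ + (p + p) = -⅓ + 2*p)
(N(-4)*4)*z(1, 0) = ((-⅓ + 2*(-4))*4)*2 = ((-⅓ - 8)*4)*2 = -25/3*4*2 = -100/3*2 = -200/3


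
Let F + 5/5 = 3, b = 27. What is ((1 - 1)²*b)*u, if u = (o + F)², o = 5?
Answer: 0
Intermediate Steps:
F = 2 (F = -1 + 3 = 2)
u = 49 (u = (5 + 2)² = 7² = 49)
((1 - 1)²*b)*u = ((1 - 1)²*27)*49 = (0²*27)*49 = (0*27)*49 = 0*49 = 0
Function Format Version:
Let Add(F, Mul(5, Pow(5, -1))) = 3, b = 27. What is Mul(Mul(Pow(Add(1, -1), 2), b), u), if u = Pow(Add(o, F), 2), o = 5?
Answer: 0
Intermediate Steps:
F = 2 (F = Add(-1, 3) = 2)
u = 49 (u = Pow(Add(5, 2), 2) = Pow(7, 2) = 49)
Mul(Mul(Pow(Add(1, -1), 2), b), u) = Mul(Mul(Pow(Add(1, -1), 2), 27), 49) = Mul(Mul(Pow(0, 2), 27), 49) = Mul(Mul(0, 27), 49) = Mul(0, 49) = 0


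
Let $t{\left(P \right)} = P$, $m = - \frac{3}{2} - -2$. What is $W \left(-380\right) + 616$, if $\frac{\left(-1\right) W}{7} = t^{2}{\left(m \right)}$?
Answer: $1281$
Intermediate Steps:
$m = \frac{1}{2}$ ($m = \left(-3\right) \frac{1}{2} + 2 = - \frac{3}{2} + 2 = \frac{1}{2} \approx 0.5$)
$W = - \frac{7}{4} \approx -1.75$
$W \left(-380\right) + 616 = \left(- \frac{7}{4}\right) \left(-380\right) + 616 = 665 + 616 = 1281$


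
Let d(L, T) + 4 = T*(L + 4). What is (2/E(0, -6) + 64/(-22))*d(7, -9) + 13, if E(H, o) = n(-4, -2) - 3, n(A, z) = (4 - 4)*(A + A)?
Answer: 12583/33 ≈ 381.30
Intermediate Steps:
n(A, z) = 0 (n(A, z) = 0*(2*A) = 0)
E(H, o) = -3 (E(H, o) = 0 - 3 = -3)
d(L, T) = -4 + T*(4 + L) (d(L, T) = -4 + T*(L + 4) = -4 + T*(4 + L))
(2/E(0, -6) + 64/(-22))*d(7, -9) + 13 = (2/(-3) + 64/(-22))*(-4 + 4*(-9) + 7*(-9)) + 13 = (2*(-1/3) + 64*(-1/22))*(-4 - 36 - 63) + 13 = (-2/3 - 32/11)*(-103) + 13 = -118/33*(-103) + 13 = 12154/33 + 13 = 12583/33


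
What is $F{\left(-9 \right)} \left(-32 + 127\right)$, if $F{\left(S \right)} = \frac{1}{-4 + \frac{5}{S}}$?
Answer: $- \frac{855}{41} \approx -20.854$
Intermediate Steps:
$F{\left(-9 \right)} \left(-32 + 127\right) = \left(-1\right) \left(-9\right) \frac{1}{-5 + 4 \left(-9\right)} \left(-32 + 127\right) = \left(-1\right) \left(-9\right) \frac{1}{-5 - 36} \cdot 95 = \left(-1\right) \left(-9\right) \frac{1}{-41} \cdot 95 = \left(-1\right) \left(-9\right) \left(- \frac{1}{41}\right) 95 = \left(- \frac{9}{41}\right) 95 = - \frac{855}{41}$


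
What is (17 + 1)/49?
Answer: 18/49 ≈ 0.36735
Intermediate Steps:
(17 + 1)/49 = (1/49)*18 = 18/49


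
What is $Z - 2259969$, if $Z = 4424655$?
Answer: $2164686$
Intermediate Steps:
$Z - 2259969 = 4424655 - 2259969 = 2164686$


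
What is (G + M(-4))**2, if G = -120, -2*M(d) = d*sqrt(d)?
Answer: 14384 - 960*I ≈ 14384.0 - 960.0*I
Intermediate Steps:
M(d) = -d**(3/2)/2 (M(d) = -d*sqrt(d)/2 = -d**(3/2)/2)
(G + M(-4))**2 = (-120 - (-4)*I)**2 = (-120 + 4*I)**2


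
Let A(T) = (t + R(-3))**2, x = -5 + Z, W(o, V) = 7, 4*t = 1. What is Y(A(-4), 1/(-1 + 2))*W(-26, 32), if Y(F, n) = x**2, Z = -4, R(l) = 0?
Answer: 567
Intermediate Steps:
t = 1/4 (t = (1/4)*1 = 1/4 ≈ 0.25000)
x = -9 (x = -5 - 4 = -9)
A(T) = 1/16 (A(T) = (1/4 + 0)**2 = (1/4)**2 = 1/16)
Y(F, n) = 81 (Y(F, n) = (-9)**2 = 81)
Y(A(-4), 1/(-1 + 2))*W(-26, 32) = 81*7 = 567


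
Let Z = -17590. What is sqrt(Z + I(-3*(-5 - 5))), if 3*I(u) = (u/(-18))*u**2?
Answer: 3*I*sqrt(2010) ≈ 134.5*I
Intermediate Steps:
I(u) = -u**3/54 (I(u) = ((u/(-18))*u**2)/3 = ((u*(-1/18))*u**2)/3 = ((-u/18)*u**2)/3 = (-u**3/18)/3 = -u**3/54)
sqrt(Z + I(-3*(-5 - 5))) = sqrt(-17590 - (-27*(-5 - 5)**3)/54) = sqrt(-17590 - (-3*(-10))**3/54) = sqrt(-17590 - 1/54*30**3) = sqrt(-17590 - 1/54*27000) = sqrt(-17590 - 500) = sqrt(-18090) = 3*I*sqrt(2010)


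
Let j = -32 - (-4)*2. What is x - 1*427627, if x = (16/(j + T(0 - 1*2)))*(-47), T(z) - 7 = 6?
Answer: -4703145/11 ≈ -4.2756e+5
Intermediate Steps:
T(z) = 13 (T(z) = 7 + 6 = 13)
j = -24 (j = -32 - 1*(-8) = -32 + 8 = -24)
x = 752/11 (x = (16/(-24 + 13))*(-47) = (16/(-11))*(-47) = -1/11*16*(-47) = -16/11*(-47) = 752/11 ≈ 68.364)
x - 1*427627 = 752/11 - 1*427627 = 752/11 - 427627 = -4703145/11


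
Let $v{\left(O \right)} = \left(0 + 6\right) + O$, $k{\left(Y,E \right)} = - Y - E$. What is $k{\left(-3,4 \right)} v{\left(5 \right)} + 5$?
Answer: $-6$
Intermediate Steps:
$k{\left(Y,E \right)} = - E - Y$
$v{\left(O \right)} = 6 + O$
$k{\left(-3,4 \right)} v{\left(5 \right)} + 5 = \left(\left(-1\right) 4 - -3\right) \left(6 + 5\right) + 5 = \left(-4 + 3\right) 11 + 5 = \left(-1\right) 11 + 5 = -11 + 5 = -6$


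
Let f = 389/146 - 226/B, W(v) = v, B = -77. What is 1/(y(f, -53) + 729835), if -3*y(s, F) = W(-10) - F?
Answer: 3/2189462 ≈ 1.3702e-6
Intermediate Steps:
f = 62949/11242 (f = 389/146 - 226/(-77) = 389*(1/146) - 226*(-1/77) = 389/146 + 226/77 = 62949/11242 ≈ 5.5994)
y(s, F) = 10/3 + F/3 (y(s, F) = -(-10 - F)/3 = 10/3 + F/3)
1/(y(f, -53) + 729835) = 1/((10/3 + (⅓)*(-53)) + 729835) = 1/((10/3 - 53/3) + 729835) = 1/(-43/3 + 729835) = 1/(2189462/3) = 3/2189462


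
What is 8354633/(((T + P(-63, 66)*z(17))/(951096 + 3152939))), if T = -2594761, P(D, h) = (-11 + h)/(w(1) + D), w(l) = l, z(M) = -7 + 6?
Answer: -303691112448230/22982161 ≈ -1.3214e+7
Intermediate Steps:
z(M) = -1
P(D, h) = (-11 + h)/(1 + D)
8354633/(((T + P(-63, 66)*z(17))/(951096 + 3152939))) = 8354633/(((-2594761 + ((-11 + 66)/(1 - 63))*(-1))/(951096 + 3152939))) = 8354633/(((-2594761 + (55/(-62))*(-1))/4104035)) = 8354633/(((-2594761 - 1/62*55*(-1))*(1/4104035))) = 8354633/(((-2594761 - 55/62*(-1))*(1/4104035))) = 8354633/(((-2594761 + 55/62)*(1/4104035))) = 8354633/((-160875127/62*1/4104035)) = 8354633/(-160875127/254450170) = 8354633*(-254450170/160875127) = -303691112448230/22982161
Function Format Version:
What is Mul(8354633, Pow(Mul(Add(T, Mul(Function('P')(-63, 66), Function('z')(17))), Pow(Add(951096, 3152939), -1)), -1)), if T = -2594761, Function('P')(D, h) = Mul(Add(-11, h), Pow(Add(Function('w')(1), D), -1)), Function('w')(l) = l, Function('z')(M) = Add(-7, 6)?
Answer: Rational(-303691112448230, 22982161) ≈ -1.3214e+7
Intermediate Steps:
Function('z')(M) = -1
Function('P')(D, h) = Mul(Pow(Add(1, D), -1), Add(-11, h)) (Function('P')(D, h) = Mul(Add(-11, h), Pow(Add(1, D), -1)) = Mul(Pow(Add(1, D), -1), Add(-11, h)))
Mul(8354633, Pow(Mul(Add(T, Mul(Function('P')(-63, 66), Function('z')(17))), Pow(Add(951096, 3152939), -1)), -1)) = Mul(8354633, Pow(Mul(Add(-2594761, Mul(Mul(Pow(Add(1, -63), -1), Add(-11, 66)), -1)), Pow(Add(951096, 3152939), -1)), -1)) = Mul(8354633, Pow(Mul(Add(-2594761, Mul(Mul(Pow(-62, -1), 55), -1)), Pow(4104035, -1)), -1)) = Mul(8354633, Pow(Mul(Add(-2594761, Mul(Mul(Rational(-1, 62), 55), -1)), Rational(1, 4104035)), -1)) = Mul(8354633, Pow(Mul(Add(-2594761, Mul(Rational(-55, 62), -1)), Rational(1, 4104035)), -1)) = Mul(8354633, Pow(Mul(Add(-2594761, Rational(55, 62)), Rational(1, 4104035)), -1)) = Mul(8354633, Pow(Mul(Rational(-160875127, 62), Rational(1, 4104035)), -1)) = Mul(8354633, Pow(Rational(-160875127, 254450170), -1)) = Mul(8354633, Rational(-254450170, 160875127)) = Rational(-303691112448230, 22982161)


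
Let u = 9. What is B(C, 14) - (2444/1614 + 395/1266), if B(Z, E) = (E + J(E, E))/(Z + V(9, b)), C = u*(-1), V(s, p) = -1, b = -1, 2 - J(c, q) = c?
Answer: -1150083/567590 ≈ -2.0263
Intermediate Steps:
J(c, q) = 2 - c
C = -9 (C = 9*(-1) = -9)
B(Z, E) = 2/(-1 + Z) (B(Z, E) = (E + (2 - E))/(Z - 1) = 2/(-1 + Z))
B(C, 14) - (2444/1614 + 395/1266) = 2/(-1 - 9) - (2444/1614 + 395/1266) = 2/(-10) - (2444*(1/1614) + 395*(1/1266)) = 2*(-⅒) - (1222/807 + 395/1266) = -⅕ - 1*207313/113518 = -⅕ - 207313/113518 = -1150083/567590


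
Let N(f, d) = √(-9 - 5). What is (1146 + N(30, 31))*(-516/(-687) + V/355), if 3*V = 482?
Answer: 112139156/81295 + 293558*I*√14/243885 ≈ 1379.4 + 4.5037*I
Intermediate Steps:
V = 482/3 (V = (⅓)*482 = 482/3 ≈ 160.67)
N(f, d) = I*√14 (N(f, d) = √(-14) = I*√14)
(1146 + N(30, 31))*(-516/(-687) + V/355) = (1146 + I*√14)*(-516/(-687) + (482/3)/355) = (1146 + I*√14)*(-516*(-1/687) + (482/3)*(1/355)) = (1146 + I*√14)*(172/229 + 482/1065) = (1146 + I*√14)*(293558/243885) = 112139156/81295 + 293558*I*√14/243885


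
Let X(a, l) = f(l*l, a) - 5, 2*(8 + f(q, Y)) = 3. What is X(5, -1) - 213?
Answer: -449/2 ≈ -224.50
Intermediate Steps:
f(q, Y) = -13/2 (f(q, Y) = -8 + (½)*3 = -8 + 3/2 = -13/2)
X(a, l) = -23/2 (X(a, l) = -13/2 - 5 = -23/2)
X(5, -1) - 213 = -23/2 - 213 = -449/2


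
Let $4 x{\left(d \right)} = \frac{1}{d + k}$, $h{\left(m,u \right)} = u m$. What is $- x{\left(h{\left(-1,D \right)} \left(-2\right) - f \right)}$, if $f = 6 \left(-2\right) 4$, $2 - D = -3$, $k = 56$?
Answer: $- \frac{1}{456} \approx -0.002193$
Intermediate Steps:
$D = 5$ ($D = 2 - -3 = 2 + 3 = 5$)
$h{\left(m,u \right)} = m u$
$f = -48$ ($f = \left(-12\right) 4 = -48$)
$x{\left(d \right)} = \frac{1}{4 \left(56 + d\right)}$ ($x{\left(d \right)} = \frac{1}{4 \left(d + 56\right)} = \frac{1}{4 \left(56 + d\right)}$)
$- x{\left(h{\left(-1,D \right)} \left(-2\right) - f \right)} = - \frac{1}{4 \left(56 + \left(\left(-1\right) 5 \left(-2\right) - -48\right)\right)} = - \frac{1}{4 \left(56 + \left(\left(-5\right) \left(-2\right) + 48\right)\right)} = - \frac{1}{4 \left(56 + \left(10 + 48\right)\right)} = - \frac{1}{4 \left(56 + 58\right)} = - \frac{1}{4 \cdot 114} = \left(-1\right) \frac{1}{456} = - \frac{1}{456}$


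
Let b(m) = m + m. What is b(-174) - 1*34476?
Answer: -34824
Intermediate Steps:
b(m) = 2*m
b(-174) - 1*34476 = 2*(-174) - 1*34476 = -348 - 34476 = -34824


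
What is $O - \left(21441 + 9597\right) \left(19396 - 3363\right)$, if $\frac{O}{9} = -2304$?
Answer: $-497652990$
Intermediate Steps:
$O = -20736$ ($O = 9 \left(-2304\right) = -20736$)
$O - \left(21441 + 9597\right) \left(19396 - 3363\right) = -20736 - \left(21441 + 9597\right) \left(19396 - 3363\right) = -20736 - 31038 \cdot 16033 = -20736 - 497632254 = -497652990$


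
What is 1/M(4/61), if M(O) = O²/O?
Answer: 61/4 ≈ 15.250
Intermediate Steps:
M(O) = O
1/M(4/61) = 1/(4/61) = 61/4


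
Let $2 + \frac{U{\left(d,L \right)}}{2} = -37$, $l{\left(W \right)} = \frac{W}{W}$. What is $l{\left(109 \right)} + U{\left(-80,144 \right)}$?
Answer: $-77$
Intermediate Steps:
$l{\left(W \right)} = 1$
$U{\left(d,L \right)} = -78$ ($U{\left(d,L \right)} = -4 + 2 \left(-37\right) = -4 - 74 = -78$)
$l{\left(109 \right)} + U{\left(-80,144 \right)} = 1 - 78 = -77$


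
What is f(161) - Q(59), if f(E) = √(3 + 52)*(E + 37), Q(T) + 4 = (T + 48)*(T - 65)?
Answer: 646 + 198*√55 ≈ 2114.4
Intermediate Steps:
Q(T) = -4 + (-65 + T)*(48 + T) (Q(T) = -4 + (T + 48)*(T - 65) = -4 + (48 + T)*(-65 + T) = -4 + (-65 + T)*(48 + T))
f(E) = √55*(37 + E)
f(161) - Q(59) = √55*(37 + 161) - (-3124 + 59² - 17*59) = √55*198 - (-3124 + 3481 - 1003) = 198*√55 - 1*(-646) = 198*√55 + 646 = 646 + 198*√55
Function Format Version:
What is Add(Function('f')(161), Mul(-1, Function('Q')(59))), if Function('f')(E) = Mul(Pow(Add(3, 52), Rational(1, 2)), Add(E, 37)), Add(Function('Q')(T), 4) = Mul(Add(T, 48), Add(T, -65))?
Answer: Add(646, Mul(198, Pow(55, Rational(1, 2)))) ≈ 2114.4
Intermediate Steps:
Function('Q')(T) = Add(-4, Mul(Add(-65, T), Add(48, T))) (Function('Q')(T) = Add(-4, Mul(Add(T, 48), Add(T, -65))) = Add(-4, Mul(Add(48, T), Add(-65, T))) = Add(-4, Mul(Add(-65, T), Add(48, T))))
Function('f')(E) = Mul(Pow(55, Rational(1, 2)), Add(37, E))
Add(Function('f')(161), Mul(-1, Function('Q')(59))) = Add(Mul(Pow(55, Rational(1, 2)), Add(37, 161)), Mul(-1, Add(-3124, Pow(59, 2), Mul(-17, 59)))) = Add(Mul(Pow(55, Rational(1, 2)), 198), Mul(-1, Add(-3124, 3481, -1003))) = Add(Mul(198, Pow(55, Rational(1, 2))), Mul(-1, -646)) = Add(Mul(198, Pow(55, Rational(1, 2))), 646) = Add(646, Mul(198, Pow(55, Rational(1, 2))))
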